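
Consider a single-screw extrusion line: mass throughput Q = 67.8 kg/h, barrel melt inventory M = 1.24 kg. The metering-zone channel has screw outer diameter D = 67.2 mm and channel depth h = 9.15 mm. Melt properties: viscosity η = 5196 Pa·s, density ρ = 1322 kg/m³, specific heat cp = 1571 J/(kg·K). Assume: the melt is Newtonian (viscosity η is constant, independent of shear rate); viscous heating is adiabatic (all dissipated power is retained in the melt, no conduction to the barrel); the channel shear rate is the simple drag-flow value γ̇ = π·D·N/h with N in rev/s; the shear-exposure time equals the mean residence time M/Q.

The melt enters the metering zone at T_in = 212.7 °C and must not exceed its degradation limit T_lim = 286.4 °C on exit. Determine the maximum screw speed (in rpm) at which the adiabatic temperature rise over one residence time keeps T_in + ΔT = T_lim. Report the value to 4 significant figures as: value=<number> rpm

Q_s = Q / 3600 = 67.8 / 3600 = 0.0188333 kg/s
Mean residence time: t_res = M/Q_s = 1.24 kg / 0.0188333 kg/s = 65.8407 s
Convert to metres: D = 0.0672 m, h = 0.00915 m
ΔT_a = T_lim − T_in = 286.4 °C − 212.7 °C = 73.7 K
γ̇_max² = ΔT_a·ρ·cp / (η·t_res) = [73.7 × 1322 × 1571] / [5196 × 65.8407] = 447.416 s⁻²
Take the square root: γ̇_max = √(447.416) = 21.1522 s⁻¹
N_max = γ̇_max h / (πD) = 21.1522·0.00915/(π·0.0672) = 0.916764 rev/s → ×60 = 55.0059 rpm

value=55.01 rpm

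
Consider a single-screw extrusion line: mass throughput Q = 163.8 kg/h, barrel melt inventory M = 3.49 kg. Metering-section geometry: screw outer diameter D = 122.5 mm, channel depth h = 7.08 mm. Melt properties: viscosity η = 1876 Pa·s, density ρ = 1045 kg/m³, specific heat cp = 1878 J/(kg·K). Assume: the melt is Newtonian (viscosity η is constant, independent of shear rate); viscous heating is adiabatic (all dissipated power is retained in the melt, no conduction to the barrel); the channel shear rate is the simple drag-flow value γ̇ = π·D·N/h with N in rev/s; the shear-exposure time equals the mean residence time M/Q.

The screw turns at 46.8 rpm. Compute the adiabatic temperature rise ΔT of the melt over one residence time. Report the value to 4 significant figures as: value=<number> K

value=131.8 K

Q_s = Q / 3600 = 163.8 / 3600 = 0.0455 kg/s
t_res = M / Q_s = 3.49 ÷ 0.0455 = 76.7033 s
Convert to SI: D = 0.1225 m, h = 0.00708 m, N = 46.8/60 = 0.78 rev/s
γ̇ = π D N / h = (π)(0.1225)(0.78) / 0.00708 = 42.3982 s⁻¹
ΔT = η·γ̇²·t_res/(ρ·cp) = [1876 × 42.3982² × 76.7033] / [1045 × 1878] = 131.804 K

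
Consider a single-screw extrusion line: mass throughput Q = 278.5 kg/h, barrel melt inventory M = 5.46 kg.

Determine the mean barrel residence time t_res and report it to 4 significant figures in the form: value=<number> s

value=70.58 s

Q_s = Q / 3600 = 278.5 / 3600 = 0.0773611 kg/s
t_res = M / Q_s = 5.46 / 0.0773611 = 70.5781 s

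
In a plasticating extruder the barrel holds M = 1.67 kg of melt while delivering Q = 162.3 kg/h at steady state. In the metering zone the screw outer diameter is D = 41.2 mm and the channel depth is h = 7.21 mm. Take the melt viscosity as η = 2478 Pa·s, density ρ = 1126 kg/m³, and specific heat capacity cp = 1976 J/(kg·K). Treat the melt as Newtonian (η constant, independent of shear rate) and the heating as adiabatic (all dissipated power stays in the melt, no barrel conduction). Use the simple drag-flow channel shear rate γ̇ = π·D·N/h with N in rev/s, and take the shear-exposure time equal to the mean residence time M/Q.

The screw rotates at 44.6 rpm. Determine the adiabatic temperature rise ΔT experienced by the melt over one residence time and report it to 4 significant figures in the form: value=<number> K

value=7.346 K

Throughput in SI: Q_s = 162.3 kg/h ÷ 3600 s/h = 0.0450833 kg/s
t_res = M / Q_s = 1.67 / 0.0450833 = 37.0425 s
Geometry in metres: D = 41.2 mm → 0.0412 m, h = 7.21 mm → 0.00721 m; screw speed N = 44.6 rpm = 0.743333 rev/s
Shear rate: γ̇ = πDN/h = π·0.0412·0.743333/0.00721 = 13.3443 s⁻¹
ΔT = η·γ̇²·t_res / (ρ·cp) = 2478 · (13.3443)² · 37.0425 / (1126 · 1976) = 7.34628 K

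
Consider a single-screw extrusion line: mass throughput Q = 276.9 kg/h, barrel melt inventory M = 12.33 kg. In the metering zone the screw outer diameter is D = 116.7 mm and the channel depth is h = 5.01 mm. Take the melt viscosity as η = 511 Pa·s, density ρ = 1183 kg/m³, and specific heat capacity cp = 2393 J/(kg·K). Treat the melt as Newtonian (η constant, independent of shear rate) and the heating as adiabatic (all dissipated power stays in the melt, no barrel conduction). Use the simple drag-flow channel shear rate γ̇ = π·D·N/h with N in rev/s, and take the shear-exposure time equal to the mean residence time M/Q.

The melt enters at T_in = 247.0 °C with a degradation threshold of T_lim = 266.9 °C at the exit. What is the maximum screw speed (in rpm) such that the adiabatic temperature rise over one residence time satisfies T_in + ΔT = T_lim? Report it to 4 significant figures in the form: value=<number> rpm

value=21.50 rpm

Q_s = Q / 3600 = 276.9 / 3600 = 0.0769167 kg/s
t_res = M / Q_s = 12.33 ÷ 0.0769167 = 160.303 s
D = 116.7 mm = 0.1167 m;  h = 5.01 mm = 0.00501 m
ΔT_a = T_lim − T_in = 266.9 °C − 247.0 °C = 19.9 K
γ̇_max² = ΔT_a·ρ·cp / (η·t_res) = [19.9 × 1183 × 2393] / [511 × 160.303] = 687.728 s⁻²
γ̇_max = √687.728 = 26.2246 s⁻¹
N_max = γ̇_max h / (πD) = 26.2246·0.00501/(π·0.1167) = 0.358365 rev/s → ×60 = 21.5019 rpm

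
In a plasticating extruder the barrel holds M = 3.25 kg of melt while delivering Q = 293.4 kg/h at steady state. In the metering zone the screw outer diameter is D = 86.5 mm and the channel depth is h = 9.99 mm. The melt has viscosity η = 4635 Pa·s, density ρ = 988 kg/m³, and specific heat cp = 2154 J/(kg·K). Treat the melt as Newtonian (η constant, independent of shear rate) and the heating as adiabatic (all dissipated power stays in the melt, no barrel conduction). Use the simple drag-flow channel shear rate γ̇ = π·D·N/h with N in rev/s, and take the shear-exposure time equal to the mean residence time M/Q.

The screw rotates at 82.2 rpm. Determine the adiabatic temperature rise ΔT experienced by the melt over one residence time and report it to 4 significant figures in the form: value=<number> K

Q_s = Q / 3600 = 293.4 / 3600 = 0.0815 kg/s
t_res = M / Q_s = 3.25 ÷ 0.0815 = 39.8773 s
D = 86.5 mm = 0.0865 m;  h = 9.99 mm = 0.00999 m;  N = 82.2 rpm / 60 = 1.37 rev/s
γ̇ = π D N / h = (π)(0.0865)(1.37) / 0.00999 = 37.2667 s⁻¹
Adiabatic rise: ΔT = η γ̇² t_res / (ρ cp) = 4635·(37.2667)²·39.8773 / (988·2154) = 120.619 K

value=120.6 K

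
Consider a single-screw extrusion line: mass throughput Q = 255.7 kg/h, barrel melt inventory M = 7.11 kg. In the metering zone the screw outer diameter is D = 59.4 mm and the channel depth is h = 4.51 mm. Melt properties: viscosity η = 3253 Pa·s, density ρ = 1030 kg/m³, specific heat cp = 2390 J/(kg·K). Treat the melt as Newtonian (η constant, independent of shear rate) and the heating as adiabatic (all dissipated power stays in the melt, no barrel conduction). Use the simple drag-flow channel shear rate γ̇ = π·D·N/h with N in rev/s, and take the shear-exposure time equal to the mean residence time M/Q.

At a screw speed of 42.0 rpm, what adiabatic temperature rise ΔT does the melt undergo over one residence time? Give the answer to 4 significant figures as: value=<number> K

Convert throughput: Q = 255.7 kg/h = 255.7/3600 = 0.0710278 kg/s
t_res = M / Q_s = 7.11 ÷ 0.0710278 = 100.102 s
Convert to SI: D = 0.0594 m, h = 0.00451 m, N = 42.0/60 = 0.7 rev/s
γ̇ = π·D·N / h = π · 0.0594 · 0.7 / 0.00451 = 28.964 s⁻¹
Adiabatic rise: ΔT = η γ̇² t_res / (ρ cp) = 3253·(28.964)²·100.102 / (1030·2390) = 110.97 K

value=111.0 K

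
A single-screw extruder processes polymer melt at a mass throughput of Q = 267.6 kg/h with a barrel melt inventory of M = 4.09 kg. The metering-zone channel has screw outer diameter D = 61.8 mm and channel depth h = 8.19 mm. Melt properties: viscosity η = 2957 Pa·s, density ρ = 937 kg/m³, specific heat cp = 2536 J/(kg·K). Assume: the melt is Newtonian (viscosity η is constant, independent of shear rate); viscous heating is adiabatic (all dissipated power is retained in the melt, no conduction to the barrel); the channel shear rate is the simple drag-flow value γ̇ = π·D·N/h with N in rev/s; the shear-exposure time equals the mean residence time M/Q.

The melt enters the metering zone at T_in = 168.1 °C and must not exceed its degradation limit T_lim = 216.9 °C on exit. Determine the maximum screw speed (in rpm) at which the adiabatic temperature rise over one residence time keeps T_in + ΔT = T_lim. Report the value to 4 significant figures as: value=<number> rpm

Throughput in SI: Q_s = 267.6 kg/h ÷ 3600 s/h = 0.0743333 kg/s
t_res = M / Q_s = 4.09 ÷ 0.0743333 = 55.0224 s
D = 61.8 mm = 0.0618 m;  h = 8.19 mm = 0.00819 m
Allowable rise: ΔT_a = T_lim − T_in = 216.9 − 168.1 = 48.8 K
γ̇_max² = ΔT_a·ρ·cp / (η·t_res) = [48.8 × 937 × 2536] / [2957 × 55.0224] = 712.718 s⁻²
γ̇_max = sqrt(712.718) = 26.6968 s⁻¹
Solve γ̇ = πDN/h for N: N_max = γ̇_max·h/(π·D) = 26.6968 × 0.00819 / (π × 0.0618) = 1.12617 rev/s = 67.5703 rpm

value=67.57 rpm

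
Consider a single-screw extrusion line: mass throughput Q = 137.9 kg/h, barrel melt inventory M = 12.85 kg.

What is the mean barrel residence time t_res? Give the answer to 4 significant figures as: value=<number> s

value=335.5 s

Throughput in SI: Q_s = 137.9 kg/h ÷ 3600 s/h = 0.0383056 kg/s
Mean residence time: t_res = M/Q_s = 12.85 kg / 0.0383056 kg/s = 335.46 s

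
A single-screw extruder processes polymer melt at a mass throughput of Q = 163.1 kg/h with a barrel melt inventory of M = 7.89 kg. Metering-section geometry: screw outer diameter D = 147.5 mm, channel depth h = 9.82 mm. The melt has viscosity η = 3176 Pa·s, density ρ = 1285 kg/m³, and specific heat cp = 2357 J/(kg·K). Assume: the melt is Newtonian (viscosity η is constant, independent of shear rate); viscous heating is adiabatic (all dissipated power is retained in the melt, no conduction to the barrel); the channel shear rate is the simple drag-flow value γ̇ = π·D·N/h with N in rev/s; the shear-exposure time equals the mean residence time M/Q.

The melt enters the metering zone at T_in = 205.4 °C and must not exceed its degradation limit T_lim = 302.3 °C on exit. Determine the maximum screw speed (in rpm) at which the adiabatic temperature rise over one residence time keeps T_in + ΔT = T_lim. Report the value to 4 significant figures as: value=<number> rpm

Convert throughput: Q = 163.1 kg/h = 163.1/3600 = 0.0453056 kg/s
t_res = M / Q_s = 7.89 / 0.0453056 = 174.151 s
D = 147.5 mm = 0.1475 m;  h = 9.82 mm = 0.00982 m
ΔT_a = T_lim − T_in = 302.3 − 205.4 = 96.9 K
γ̇_max² = ΔT_a·ρ·cp/(η·t_res) = 96.9·1285·2357/(3176·174.151) = 530.616 s⁻²
Take the square root: γ̇_max = √(530.616) = 23.0351 s⁻¹
Solve γ̇ = πDN/h for N: N_max = γ̇_max·h/(π·D) = 23.0351 × 0.00982 / (π × 0.1475) = 0.488157 rev/s = 29.2894 rpm

value=29.29 rpm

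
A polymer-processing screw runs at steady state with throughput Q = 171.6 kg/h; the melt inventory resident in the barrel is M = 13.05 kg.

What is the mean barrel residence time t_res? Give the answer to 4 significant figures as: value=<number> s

value=273.8 s

Q_s = Q / 3600 = 171.6 / 3600 = 0.0476667 kg/s
t_res = M / Q_s = 13.05 / 0.0476667 = 273.776 s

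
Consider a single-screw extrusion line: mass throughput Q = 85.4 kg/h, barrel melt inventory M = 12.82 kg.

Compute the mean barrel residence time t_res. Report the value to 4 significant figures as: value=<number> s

Throughput in SI: Q_s = 85.4 kg/h ÷ 3600 s/h = 0.0237222 kg/s
t_res = M / Q_s = 12.82 / 0.0237222 = 540.422 s

value=540.4 s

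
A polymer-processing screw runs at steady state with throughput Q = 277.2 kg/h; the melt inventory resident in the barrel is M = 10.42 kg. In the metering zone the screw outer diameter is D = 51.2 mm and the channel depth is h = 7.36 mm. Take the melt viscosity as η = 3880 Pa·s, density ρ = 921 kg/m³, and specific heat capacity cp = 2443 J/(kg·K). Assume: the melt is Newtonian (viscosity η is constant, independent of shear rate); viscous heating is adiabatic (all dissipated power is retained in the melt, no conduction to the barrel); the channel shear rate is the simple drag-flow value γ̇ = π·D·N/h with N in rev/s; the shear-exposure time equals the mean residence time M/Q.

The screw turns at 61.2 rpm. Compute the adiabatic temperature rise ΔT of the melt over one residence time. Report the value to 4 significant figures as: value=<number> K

value=116.0 K

Q_s = Q / 3600 = 277.2 / 3600 = 0.077 kg/s
t_res = M / Q_s = 10.42 / 0.077 = 135.325 s
Convert to SI: D = 0.0512 m, h = 0.00736 m, N = 61.2/60 = 1.02 rev/s
Shear rate: γ̇ = πDN/h = π·0.0512·1.02/0.00736 = 22.2916 s⁻¹
ΔT = η·γ̇²·t_res / (ρ·cp) = 3880 · (22.2916)² · 135.325 / (921 · 2443) = 115.96 K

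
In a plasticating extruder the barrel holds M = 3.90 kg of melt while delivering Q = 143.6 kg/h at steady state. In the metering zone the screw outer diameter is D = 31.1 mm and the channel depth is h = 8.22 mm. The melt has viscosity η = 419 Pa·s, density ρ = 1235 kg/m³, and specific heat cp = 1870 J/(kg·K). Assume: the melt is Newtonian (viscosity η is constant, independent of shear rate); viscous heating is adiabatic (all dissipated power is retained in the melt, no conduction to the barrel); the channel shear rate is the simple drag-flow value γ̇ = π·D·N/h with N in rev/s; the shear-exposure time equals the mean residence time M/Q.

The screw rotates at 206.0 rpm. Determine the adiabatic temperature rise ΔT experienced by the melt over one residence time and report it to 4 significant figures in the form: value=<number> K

value=29.54 K

Q_s = Q / 3600 = 143.6 / 3600 = 0.0398889 kg/s
t_res = M / Q_s = 3.90 ÷ 0.0398889 = 97.7716 s
D = 31.1 mm = 0.0311 m;  h = 8.22 mm = 0.00822 m;  N = 206.0 rpm / 60 = 3.43333 rev/s
Shear rate: γ̇ = πDN/h = π·0.0311·3.43333/0.00822 = 40.8089 s⁻¹
ΔT = η·γ̇²·t_res / (ρ·cp) = 419 · (40.8089)² · 97.7716 / (1235 · 1870) = 29.5411 K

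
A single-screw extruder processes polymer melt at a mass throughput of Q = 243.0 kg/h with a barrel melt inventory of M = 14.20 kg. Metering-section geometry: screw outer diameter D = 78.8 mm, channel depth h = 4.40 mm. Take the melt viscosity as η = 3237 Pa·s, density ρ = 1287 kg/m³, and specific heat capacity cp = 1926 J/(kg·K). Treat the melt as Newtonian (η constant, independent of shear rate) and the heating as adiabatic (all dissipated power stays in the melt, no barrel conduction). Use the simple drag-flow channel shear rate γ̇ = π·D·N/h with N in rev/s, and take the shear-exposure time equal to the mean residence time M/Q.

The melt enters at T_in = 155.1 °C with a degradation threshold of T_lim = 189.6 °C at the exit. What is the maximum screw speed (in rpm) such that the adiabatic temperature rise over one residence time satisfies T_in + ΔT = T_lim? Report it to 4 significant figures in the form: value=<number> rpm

Convert throughput: Q = 243.0 kg/h = 243.0/3600 = 0.0675 kg/s
t_res = M / Q_s = 14.20 / 0.0675 = 210.37 s
D = 78.8 mm = 0.0788 m;  h = 4.40 mm = 0.0044 m
ΔT_a = T_lim − T_in = 189.6 °C − 155.1 °C = 34.5 K
γ̇_max² = ΔT_a·ρ·cp/(η·t_res) = 34.5·1287·1926/(3237·210.37) = 125.582 s⁻²
γ̇_max = √125.582 = 11.2063 s⁻¹
N_max = γ̇_max h / (πD) = 11.2063·0.0044/(π·0.0788) = 0.199177 rev/s → ×60 = 11.9506 rpm

value=11.95 rpm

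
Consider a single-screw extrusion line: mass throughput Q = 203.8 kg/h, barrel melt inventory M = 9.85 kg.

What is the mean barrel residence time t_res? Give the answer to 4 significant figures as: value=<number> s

Throughput in SI: Q_s = 203.8 kg/h ÷ 3600 s/h = 0.0566111 kg/s
t_res = M / Q_s = 9.85 / 0.0566111 = 173.994 s

value=174.0 s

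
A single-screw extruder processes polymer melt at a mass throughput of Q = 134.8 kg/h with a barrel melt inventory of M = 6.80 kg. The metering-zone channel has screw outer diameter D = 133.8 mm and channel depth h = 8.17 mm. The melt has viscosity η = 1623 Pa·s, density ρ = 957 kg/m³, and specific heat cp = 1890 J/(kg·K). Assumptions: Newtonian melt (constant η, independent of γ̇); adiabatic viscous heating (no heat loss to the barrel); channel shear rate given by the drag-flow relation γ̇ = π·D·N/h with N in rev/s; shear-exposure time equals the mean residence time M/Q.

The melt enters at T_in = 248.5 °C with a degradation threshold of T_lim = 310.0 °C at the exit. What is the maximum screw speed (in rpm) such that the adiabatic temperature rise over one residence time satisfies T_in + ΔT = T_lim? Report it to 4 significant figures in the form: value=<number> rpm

value=22.66 rpm

Throughput in SI: Q_s = 134.8 kg/h ÷ 3600 s/h = 0.0374444 kg/s
Mean residence time: t_res = M/Q_s = 6.80 kg / 0.0374444 kg/s = 181.602 s
Convert to metres: D = 0.1338 m, h = 0.00817 m
Allowable rise: ΔT_a = T_lim − T_in = 310.0 − 248.5 = 61.5 K
γ̇_max² = ΔT_a·ρ·cp/(η·t_res) = 61.5·957·1890/(1623·181.602) = 377.406 s⁻²
γ̇_max = sqrt(377.406) = 19.4269 s⁻¹
Solve γ̇ = πDN/h for N: N_max = γ̇_max·h/(π·D) = 19.4269 × 0.00817 / (π × 0.1338) = 0.37759 rev/s = 22.6554 rpm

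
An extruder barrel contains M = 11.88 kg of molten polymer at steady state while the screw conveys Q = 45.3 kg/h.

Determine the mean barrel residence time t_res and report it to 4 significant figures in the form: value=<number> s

Throughput in SI: Q_s = 45.3 kg/h ÷ 3600 s/h = 0.0125833 kg/s
t_res = M / Q_s = 11.88 ÷ 0.0125833 = 944.106 s

value=944.1 s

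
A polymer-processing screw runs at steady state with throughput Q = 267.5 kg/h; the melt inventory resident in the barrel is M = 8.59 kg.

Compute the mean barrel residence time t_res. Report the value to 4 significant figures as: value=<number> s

value=115.6 s

Convert throughput: Q = 267.5 kg/h = 267.5/3600 = 0.0743056 kg/s
t_res = M / Q_s = 8.59 / 0.0743056 = 115.604 s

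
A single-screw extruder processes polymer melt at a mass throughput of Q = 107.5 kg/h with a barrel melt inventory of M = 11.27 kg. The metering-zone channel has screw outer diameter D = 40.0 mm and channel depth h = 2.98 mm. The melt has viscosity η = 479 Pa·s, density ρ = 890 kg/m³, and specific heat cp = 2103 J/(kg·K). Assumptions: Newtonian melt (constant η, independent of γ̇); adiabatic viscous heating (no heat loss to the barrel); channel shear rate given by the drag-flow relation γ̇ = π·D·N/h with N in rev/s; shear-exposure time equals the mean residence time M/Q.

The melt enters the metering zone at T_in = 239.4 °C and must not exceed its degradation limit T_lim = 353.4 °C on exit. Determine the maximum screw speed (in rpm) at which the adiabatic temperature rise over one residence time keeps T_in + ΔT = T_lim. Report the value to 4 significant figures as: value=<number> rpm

Convert throughput: Q = 107.5 kg/h = 107.5/3600 = 0.0298611 kg/s
t_res = M / Q_s = 11.27 ÷ 0.0298611 = 377.414 s
Geometry in SI: D = 40.0 mm → 0.04 m, h = 2.98 mm → 0.00298 m
ΔT_a = T_lim − T_in = 353.4 − 239.4 = 114 K
γ̇_max² = ΔT_a·ρ·cp/(η·t_res) = 114·890·2103/(479·377.414) = 1180.27 s⁻²
γ̇_max = √1180.27 = 34.355 s⁻¹
Solve γ̇ = πDN/h for N: N_max = γ̇_max·h/(π·D) = 34.355 × 0.00298 / (π × 0.04) = 0.814698 rev/s = 48.8819 rpm

value=48.88 rpm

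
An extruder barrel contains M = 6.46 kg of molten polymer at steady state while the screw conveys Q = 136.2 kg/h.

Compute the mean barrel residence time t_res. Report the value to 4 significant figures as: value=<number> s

value=170.7 s

Q_s = Q / 3600 = 136.2 / 3600 = 0.0378333 kg/s
Mean residence time: t_res = M/Q_s = 6.46 kg / 0.0378333 kg/s = 170.749 s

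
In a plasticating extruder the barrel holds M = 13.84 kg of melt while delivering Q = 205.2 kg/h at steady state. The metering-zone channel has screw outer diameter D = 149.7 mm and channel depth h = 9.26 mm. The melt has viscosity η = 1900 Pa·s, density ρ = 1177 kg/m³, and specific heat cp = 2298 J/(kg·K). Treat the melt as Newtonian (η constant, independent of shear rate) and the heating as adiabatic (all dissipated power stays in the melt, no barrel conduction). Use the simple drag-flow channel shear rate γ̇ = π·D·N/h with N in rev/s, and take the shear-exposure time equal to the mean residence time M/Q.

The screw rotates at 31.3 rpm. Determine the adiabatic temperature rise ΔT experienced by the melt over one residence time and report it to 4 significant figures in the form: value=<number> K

Convert throughput: Q = 205.2 kg/h = 205.2/3600 = 0.057 kg/s
t_res = M / Q_s = 13.84 ÷ 0.057 = 242.807 s
Convert to SI: D = 0.1497 m, h = 0.00926 m, N = 31.3/60 = 0.521667 rev/s
Shear rate: γ̇ = πDN/h = π·0.1497·0.521667/0.00926 = 26.4944 s⁻¹
ΔT = η·γ̇²·t_res / (ρ·cp) = 1900 · (26.4944)² · 242.807 / (1177 · 2298) = 119.728 K

value=119.7 K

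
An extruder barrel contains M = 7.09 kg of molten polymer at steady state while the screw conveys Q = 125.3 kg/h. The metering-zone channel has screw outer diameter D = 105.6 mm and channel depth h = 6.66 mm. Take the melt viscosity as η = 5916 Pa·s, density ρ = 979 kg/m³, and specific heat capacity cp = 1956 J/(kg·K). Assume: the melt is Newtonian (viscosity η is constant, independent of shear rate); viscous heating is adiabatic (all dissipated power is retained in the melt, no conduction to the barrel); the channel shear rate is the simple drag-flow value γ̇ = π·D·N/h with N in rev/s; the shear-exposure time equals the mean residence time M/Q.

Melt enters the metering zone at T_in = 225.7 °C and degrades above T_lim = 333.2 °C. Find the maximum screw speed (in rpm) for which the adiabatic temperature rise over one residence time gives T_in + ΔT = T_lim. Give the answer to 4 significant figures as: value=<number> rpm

Convert throughput: Q = 125.3 kg/h = 125.3/3600 = 0.0348056 kg/s
t_res = M / Q_s = 7.09 / 0.0348056 = 203.703 s
D = 105.6 mm = 0.1056 m;  h = 6.66 mm = 0.00666 m
ΔT_a = T_lim − T_in = 333.2 − 225.7 = 107.5 K
γ̇_max² = ΔT_a·ρ·cp / (η·t_res) = [107.5 × 979 × 1956] / [5916 × 203.703] = 170.818 s⁻²
γ̇_max = √170.818 = 13.0697 s⁻¹
Solve γ̇ = πDN/h for N: N_max = γ̇_max·h/(π·D) = 13.0697 × 0.00666 / (π × 0.1056) = 0.262378 rev/s = 15.7427 rpm

value=15.74 rpm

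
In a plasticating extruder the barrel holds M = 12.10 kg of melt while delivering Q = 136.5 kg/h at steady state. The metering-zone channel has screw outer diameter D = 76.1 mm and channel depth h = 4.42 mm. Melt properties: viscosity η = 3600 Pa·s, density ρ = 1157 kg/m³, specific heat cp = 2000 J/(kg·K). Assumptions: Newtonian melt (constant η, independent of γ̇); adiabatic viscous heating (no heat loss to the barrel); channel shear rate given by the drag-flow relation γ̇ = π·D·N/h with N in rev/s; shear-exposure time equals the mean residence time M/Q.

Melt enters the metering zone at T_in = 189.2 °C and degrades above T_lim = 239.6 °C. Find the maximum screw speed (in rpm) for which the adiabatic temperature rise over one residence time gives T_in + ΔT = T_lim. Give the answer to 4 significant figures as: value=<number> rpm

Q_s = Q / 3600 = 136.5 / 3600 = 0.0379167 kg/s
t_res = M / Q_s = 12.10 ÷ 0.0379167 = 319.121 s
D = 76.1 mm = 0.0761 m;  h = 4.42 mm = 0.00442 m
ΔT_a = T_lim − T_in = 239.6 − 189.2 = 50.4 K
γ̇_max² = ΔT_a·ρ·cp/(η·t_res) = 50.4·1157·2000/(3600·319.121) = 101.516 s⁻²
γ̇_max = sqrt(101.516) = 10.0755 s⁻¹
N_max = γ̇_max·h / (π·D) = 10.0755 · 0.00442 / (π · 0.0761) = 0.186276 rev/s = 11.1765 rpm

value=11.18 rpm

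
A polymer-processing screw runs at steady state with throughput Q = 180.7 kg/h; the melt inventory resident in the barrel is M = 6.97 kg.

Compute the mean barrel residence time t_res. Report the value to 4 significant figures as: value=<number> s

value=138.9 s

Throughput in SI: Q_s = 180.7 kg/h ÷ 3600 s/h = 0.0501944 kg/s
t_res = M / Q_s = 6.97 / 0.0501944 = 138.86 s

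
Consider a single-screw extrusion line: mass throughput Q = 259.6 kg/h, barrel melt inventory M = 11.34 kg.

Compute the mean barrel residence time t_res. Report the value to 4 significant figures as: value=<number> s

Q_s = Q / 3600 = 259.6 / 3600 = 0.0721111 kg/s
t_res = M / Q_s = 11.34 / 0.0721111 = 157.257 s

value=157.3 s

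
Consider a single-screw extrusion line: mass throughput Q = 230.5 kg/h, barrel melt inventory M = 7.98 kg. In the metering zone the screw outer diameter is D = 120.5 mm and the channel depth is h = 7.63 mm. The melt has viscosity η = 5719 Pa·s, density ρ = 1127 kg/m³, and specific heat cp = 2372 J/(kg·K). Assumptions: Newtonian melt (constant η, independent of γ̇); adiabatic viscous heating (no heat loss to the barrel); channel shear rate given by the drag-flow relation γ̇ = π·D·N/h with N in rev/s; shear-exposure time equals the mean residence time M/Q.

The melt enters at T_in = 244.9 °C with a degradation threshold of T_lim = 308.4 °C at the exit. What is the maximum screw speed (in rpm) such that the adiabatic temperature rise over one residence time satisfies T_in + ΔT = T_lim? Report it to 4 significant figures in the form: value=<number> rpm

Q_s = Q / 3600 = 230.5 / 3600 = 0.0640278 kg/s
t_res = M / Q_s = 7.98 ÷ 0.0640278 = 124.633 s
Geometry in SI: D = 120.5 mm → 0.1205 m, h = 7.63 mm → 0.00763 m
ΔT_a = T_lim − T_in = 308.4 − 244.9 = 63.5 K
Invert ΔT = ηγ̇²t_res/(ρcp) for γ̇: γ̇_max² = ΔT_a ρ cp / (η t_res) = 63.5·1127·2372 / (5719·124.633) = 238.154 s⁻²
γ̇_max = √238.154 = 15.4322 s⁻¹
Solve γ̇ = πDN/h for N: N_max = γ̇_max·h/(π·D) = 15.4322 × 0.00763 / (π × 0.1205) = 0.31104 rev/s = 18.6624 rpm

value=18.66 rpm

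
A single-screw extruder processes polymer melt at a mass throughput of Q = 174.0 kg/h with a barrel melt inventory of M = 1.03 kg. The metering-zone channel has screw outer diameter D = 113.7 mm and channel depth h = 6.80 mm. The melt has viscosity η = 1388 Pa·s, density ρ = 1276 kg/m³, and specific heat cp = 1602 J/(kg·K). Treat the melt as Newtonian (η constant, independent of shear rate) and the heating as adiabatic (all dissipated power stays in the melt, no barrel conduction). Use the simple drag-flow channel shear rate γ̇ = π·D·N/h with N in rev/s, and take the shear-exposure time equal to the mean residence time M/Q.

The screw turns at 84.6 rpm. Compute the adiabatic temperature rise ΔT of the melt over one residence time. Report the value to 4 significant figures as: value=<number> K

Throughput in SI: Q_s = 174.0 kg/h ÷ 3600 s/h = 0.0483333 kg/s
Mean residence time: t_res = M/Q_s = 1.03 kg / 0.0483333 kg/s = 21.3103 s
Geometry in metres: D = 113.7 mm → 0.1137 m, h = 6.80 mm → 0.0068 m; screw speed N = 84.6 rpm = 1.41 rev/s
Shear rate: γ̇ = πDN/h = π·0.1137·1.41/0.0068 = 74.0663 s⁻¹
ΔT = η·γ̇²·t_res / (ρ·cp) = 1388 · (74.0663)² · 21.3103 / (1276 · 1602) = 79.3794 K

value=79.38 K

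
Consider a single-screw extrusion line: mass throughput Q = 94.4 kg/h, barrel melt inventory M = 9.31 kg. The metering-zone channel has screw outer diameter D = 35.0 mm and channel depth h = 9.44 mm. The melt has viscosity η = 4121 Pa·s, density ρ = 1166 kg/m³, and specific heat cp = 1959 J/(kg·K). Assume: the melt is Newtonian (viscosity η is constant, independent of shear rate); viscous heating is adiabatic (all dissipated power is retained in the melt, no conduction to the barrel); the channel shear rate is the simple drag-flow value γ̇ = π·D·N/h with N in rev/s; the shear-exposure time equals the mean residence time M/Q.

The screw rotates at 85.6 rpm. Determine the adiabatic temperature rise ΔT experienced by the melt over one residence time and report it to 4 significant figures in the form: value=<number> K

value=176.9 K

Convert throughput: Q = 94.4 kg/h = 94.4/3600 = 0.0262222 kg/s
Mean residence time: t_res = M/Q_s = 9.31 kg / 0.0262222 kg/s = 355.042 s
D = 35.0 mm = 0.035 m;  h = 9.44 mm = 0.00944 m;  N = 85.6 rpm / 60 = 1.42667 rev/s
γ̇ = π D N / h = (π)(0.035)(1.42667) / 0.00944 = 16.6176 s⁻¹
ΔT = η·γ̇²·t_res/(ρ·cp) = [4121 × 16.6176² × 355.042] / [1166 × 1959] = 176.883 K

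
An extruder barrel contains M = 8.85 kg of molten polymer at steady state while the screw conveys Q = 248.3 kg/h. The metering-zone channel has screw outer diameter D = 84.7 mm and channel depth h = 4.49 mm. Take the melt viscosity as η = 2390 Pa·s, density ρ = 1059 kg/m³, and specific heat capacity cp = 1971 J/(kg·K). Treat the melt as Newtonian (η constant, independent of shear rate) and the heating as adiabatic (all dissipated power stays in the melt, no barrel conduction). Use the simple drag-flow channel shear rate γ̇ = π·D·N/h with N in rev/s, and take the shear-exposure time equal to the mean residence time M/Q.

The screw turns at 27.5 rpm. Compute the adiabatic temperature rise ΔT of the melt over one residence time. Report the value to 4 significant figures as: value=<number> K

Convert throughput: Q = 248.3 kg/h = 248.3/3600 = 0.0689722 kg/s
Mean residence time: t_res = M/Q_s = 8.85 kg / 0.0689722 kg/s = 128.313 s
D = 84.7 mm = 0.0847 m;  h = 4.49 mm = 0.00449 m;  N = 27.5 rpm / 60 = 0.458333 rev/s
Shear rate: γ̇ = πDN/h = π·0.0847·0.458333/0.00449 = 27.1624 s⁻¹
ΔT = η·γ̇²·t_res / (ρ·cp) = 2390 · (27.1624)² · 128.313 / (1059 · 1971) = 108.398 K

value=108.4 K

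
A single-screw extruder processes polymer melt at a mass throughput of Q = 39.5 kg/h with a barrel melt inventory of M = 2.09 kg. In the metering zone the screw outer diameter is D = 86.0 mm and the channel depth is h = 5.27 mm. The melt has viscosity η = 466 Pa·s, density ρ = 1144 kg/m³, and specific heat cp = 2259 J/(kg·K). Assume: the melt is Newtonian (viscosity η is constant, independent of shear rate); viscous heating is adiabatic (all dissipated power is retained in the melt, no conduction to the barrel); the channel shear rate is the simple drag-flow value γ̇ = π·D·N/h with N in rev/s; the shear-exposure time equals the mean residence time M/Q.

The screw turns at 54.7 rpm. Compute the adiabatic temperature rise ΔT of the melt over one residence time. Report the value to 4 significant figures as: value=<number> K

value=75.03 K

Q_s = Q / 3600 = 39.5 / 3600 = 0.0109722 kg/s
Mean residence time: t_res = M/Q_s = 2.09 kg / 0.0109722 kg/s = 190.481 s
D = 86.0 mm = 0.086 m;  h = 5.27 mm = 0.00527 m;  N = 54.7 rpm / 60 = 0.911667 rev/s
γ̇ = π·D·N / h = π · 0.086 · 0.911667 / 0.00527 = 46.7384 s⁻¹
ΔT = η·γ̇²·t_res / (ρ·cp) = 466 · (46.7384)² · 190.481 / (1144 · 2259) = 75.0314 K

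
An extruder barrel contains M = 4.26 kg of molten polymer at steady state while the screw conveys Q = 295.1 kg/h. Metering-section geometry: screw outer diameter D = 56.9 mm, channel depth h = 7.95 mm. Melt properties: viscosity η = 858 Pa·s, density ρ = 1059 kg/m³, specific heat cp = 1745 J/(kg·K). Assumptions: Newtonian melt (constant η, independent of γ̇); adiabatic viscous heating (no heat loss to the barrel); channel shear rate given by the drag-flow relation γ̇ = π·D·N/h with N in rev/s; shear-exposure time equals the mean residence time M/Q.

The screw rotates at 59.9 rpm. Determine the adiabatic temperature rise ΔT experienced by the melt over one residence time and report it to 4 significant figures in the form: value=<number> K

Throughput in SI: Q_s = 295.1 kg/h ÷ 3600 s/h = 0.0819722 kg/s
t_res = M / Q_s = 4.26 ÷ 0.0819722 = 51.9688 s
Convert to SI: D = 0.0569 m, h = 0.00795 m, N = 59.9/60 = 0.998333 rev/s
Shear rate: γ̇ = πDN/h = π·0.0569·0.998333/0.00795 = 22.4476 s⁻¹
ΔT = η·γ̇²·t_res/(ρ·cp) = [858 × 22.4476² × 51.9688] / [1059 × 1745] = 12.1585 K

value=12.16 K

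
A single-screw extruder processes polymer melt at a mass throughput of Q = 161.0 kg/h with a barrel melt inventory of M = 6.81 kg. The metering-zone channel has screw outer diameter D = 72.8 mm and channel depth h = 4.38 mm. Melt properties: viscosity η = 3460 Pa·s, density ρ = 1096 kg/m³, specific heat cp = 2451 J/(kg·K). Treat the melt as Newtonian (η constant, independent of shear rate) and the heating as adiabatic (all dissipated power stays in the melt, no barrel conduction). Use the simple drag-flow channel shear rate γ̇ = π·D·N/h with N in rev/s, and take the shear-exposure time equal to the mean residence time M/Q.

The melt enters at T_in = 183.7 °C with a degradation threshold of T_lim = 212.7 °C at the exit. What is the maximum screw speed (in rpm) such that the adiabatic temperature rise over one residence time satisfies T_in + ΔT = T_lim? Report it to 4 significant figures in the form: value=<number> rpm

Throughput in SI: Q_s = 161.0 kg/h ÷ 3600 s/h = 0.0447222 kg/s
Mean residence time: t_res = M/Q_s = 6.81 kg / 0.0447222 kg/s = 152.273 s
Convert to metres: D = 0.0728 m, h = 0.00438 m
Allowable rise: ΔT_a = T_lim − T_in = 212.7 − 183.7 = 29 K
γ̇_max² = ΔT_a·ρ·cp / (η·t_res) = [29 × 1096 × 2451] / [3460 × 152.273] = 147.86 s⁻²
γ̇_max = sqrt(147.86) = 12.1598 s⁻¹
N_max = γ̇_max h / (πD) = 12.1598·0.00438/(π·0.0728) = 0.232873 rev/s → ×60 = 13.9724 rpm

value=13.97 rpm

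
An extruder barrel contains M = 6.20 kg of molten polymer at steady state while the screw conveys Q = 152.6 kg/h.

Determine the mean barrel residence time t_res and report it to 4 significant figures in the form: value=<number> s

value=146.3 s

Q_s = Q / 3600 = 152.6 / 3600 = 0.0423889 kg/s
Mean residence time: t_res = M/Q_s = 6.20 kg / 0.0423889 kg/s = 146.265 s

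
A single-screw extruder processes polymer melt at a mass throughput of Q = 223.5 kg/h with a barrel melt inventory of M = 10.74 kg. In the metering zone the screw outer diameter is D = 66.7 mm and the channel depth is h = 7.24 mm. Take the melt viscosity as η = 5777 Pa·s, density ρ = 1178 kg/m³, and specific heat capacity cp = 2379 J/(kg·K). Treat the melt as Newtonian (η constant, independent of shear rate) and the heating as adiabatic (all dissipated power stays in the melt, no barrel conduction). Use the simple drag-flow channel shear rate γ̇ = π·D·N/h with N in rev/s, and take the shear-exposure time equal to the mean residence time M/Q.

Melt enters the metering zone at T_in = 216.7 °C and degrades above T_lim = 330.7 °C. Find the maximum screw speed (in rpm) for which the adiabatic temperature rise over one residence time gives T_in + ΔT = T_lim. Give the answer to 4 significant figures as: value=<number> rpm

Throughput in SI: Q_s = 223.5 kg/h ÷ 3600 s/h = 0.0620833 kg/s
t_res = M / Q_s = 10.74 / 0.0620833 = 172.993 s
Geometry in SI: D = 66.7 mm → 0.0667 m, h = 7.24 mm → 0.00724 m
Allowable rise: ΔT_a = T_lim − T_in = 330.7 − 216.7 = 114 K
γ̇_max² = ΔT_a·ρ·cp / (η·t_res) = [114 × 1178 × 2379] / [5777 × 172.993] = 319.678 s⁻²
γ̇_max = sqrt(319.678) = 17.8795 s⁻¹
N_max = γ̇_max h / (πD) = 17.8795·0.00724/(π·0.0667) = 0.617759 rev/s → ×60 = 37.0656 rpm

value=37.07 rpm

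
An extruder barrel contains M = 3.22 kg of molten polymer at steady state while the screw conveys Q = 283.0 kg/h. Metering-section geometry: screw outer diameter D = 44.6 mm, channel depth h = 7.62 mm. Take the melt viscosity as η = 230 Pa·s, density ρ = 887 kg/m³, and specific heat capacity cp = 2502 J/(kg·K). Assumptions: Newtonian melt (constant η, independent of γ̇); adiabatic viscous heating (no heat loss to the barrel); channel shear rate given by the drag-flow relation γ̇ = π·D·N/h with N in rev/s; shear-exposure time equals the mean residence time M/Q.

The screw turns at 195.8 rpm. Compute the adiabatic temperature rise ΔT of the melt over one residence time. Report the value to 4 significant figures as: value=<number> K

value=15.29 K

Throughput in SI: Q_s = 283.0 kg/h ÷ 3600 s/h = 0.0786111 kg/s
t_res = M / Q_s = 3.22 ÷ 0.0786111 = 40.9611 s
D = 44.6 mm = 0.0446 m;  h = 7.62 mm = 0.00762 m;  N = 195.8 rpm / 60 = 3.26333 rev/s
γ̇ = π·D·N / h = π · 0.0446 · 3.26333 / 0.00762 = 60.0055 s⁻¹
Adiabatic rise: ΔT = η γ̇² t_res / (ρ cp) = 230·(60.0055)²·40.9611 / (887·2502) = 15.2852 K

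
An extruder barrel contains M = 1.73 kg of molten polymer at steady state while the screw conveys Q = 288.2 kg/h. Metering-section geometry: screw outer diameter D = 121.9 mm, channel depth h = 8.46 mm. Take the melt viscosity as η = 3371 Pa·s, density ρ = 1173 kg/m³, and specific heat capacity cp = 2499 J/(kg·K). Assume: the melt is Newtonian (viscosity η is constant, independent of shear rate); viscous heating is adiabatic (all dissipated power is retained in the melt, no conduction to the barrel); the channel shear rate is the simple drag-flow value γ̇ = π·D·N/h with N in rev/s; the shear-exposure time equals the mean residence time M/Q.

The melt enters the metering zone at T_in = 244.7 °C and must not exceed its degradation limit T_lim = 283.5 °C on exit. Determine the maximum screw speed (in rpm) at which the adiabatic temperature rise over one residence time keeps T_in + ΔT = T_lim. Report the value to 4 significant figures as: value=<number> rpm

value=52.37 rpm

Q_s = Q / 3600 = 288.2 / 3600 = 0.0800556 kg/s
Mean residence time: t_res = M/Q_s = 1.73 kg / 0.0800556 kg/s = 21.61 s
Convert to metres: D = 0.1219 m, h = 0.00846 m
ΔT_a = T_lim − T_in = 283.5 − 244.7 = 38.8 K
Invert ΔT = ηγ̇²t_res/(ρcp) for γ̇: γ̇_max² = ΔT_a ρ cp / (η t_res) = 38.8·1173·2499 / (3371·21.61) = 1561.29 s⁻²
Take the square root: γ̇_max = √(1561.29) = 39.5131 s⁻¹
N_max = γ̇_max h / (πD) = 39.5131·0.00846/(π·0.1219) = 0.872887 rev/s → ×60 = 52.3732 rpm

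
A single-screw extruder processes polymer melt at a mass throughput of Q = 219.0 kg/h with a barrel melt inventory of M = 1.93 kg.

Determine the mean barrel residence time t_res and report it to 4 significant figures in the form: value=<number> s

value=31.73 s

Convert throughput: Q = 219.0 kg/h = 219.0/3600 = 0.0608333 kg/s
t_res = M / Q_s = 1.93 / 0.0608333 = 31.726 s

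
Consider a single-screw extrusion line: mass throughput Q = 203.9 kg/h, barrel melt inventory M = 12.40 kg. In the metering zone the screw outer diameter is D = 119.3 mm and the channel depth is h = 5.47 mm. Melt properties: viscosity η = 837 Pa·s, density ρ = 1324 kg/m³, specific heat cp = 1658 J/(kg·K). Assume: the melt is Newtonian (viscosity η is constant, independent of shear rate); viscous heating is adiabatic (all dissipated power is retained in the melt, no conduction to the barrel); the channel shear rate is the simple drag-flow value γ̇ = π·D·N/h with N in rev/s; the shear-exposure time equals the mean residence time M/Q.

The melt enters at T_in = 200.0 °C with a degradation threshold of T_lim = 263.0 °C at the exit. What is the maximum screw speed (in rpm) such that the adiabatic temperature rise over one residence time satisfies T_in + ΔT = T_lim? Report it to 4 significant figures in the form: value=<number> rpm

Throughput in SI: Q_s = 203.9 kg/h ÷ 3600 s/h = 0.0566389 kg/s
Mean residence time: t_res = M/Q_s = 12.40 kg / 0.0566389 kg/s = 218.931 s
Geometry in SI: D = 119.3 mm → 0.1193 m, h = 5.47 mm → 0.00547 m
ΔT_a = T_lim − T_in = 263.0 °C − 200.0 °C = 63 K
γ̇_max² = ΔT_a·ρ·cp / (η·t_res) = [63 × 1324 × 1658] / [837 × 218.931] = 754.711 s⁻²
γ̇_max = sqrt(754.711) = 27.472 s⁻¹
N_max = γ̇_max h / (πD) = 27.472·0.00547/(π·0.1193) = 0.400947 rev/s → ×60 = 24.0568 rpm

value=24.06 rpm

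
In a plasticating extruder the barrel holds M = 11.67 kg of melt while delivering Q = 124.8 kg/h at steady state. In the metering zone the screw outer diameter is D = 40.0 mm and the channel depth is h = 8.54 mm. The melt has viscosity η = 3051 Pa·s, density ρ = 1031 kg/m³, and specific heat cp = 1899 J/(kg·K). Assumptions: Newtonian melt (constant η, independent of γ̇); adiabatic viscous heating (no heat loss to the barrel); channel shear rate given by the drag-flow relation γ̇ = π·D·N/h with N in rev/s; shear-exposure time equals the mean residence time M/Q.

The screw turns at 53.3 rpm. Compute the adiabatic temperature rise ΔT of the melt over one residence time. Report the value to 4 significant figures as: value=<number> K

value=89.63 K

Convert throughput: Q = 124.8 kg/h = 124.8/3600 = 0.0346667 kg/s
t_res = M / Q_s = 11.67 / 0.0346667 = 336.635 s
Geometry in metres: D = 40.0 mm → 0.04 m, h = 8.54 mm → 0.00854 m; screw speed N = 53.3 rpm = 0.888333 rev/s
γ̇ = π·D·N / h = π · 0.04 · 0.888333 / 0.00854 = 13.0716 s⁻¹
ΔT = η·γ̇²·t_res / (ρ·cp) = 3051 · (13.0716)² · 336.635 / (1031 · 1899) = 89.6341 K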